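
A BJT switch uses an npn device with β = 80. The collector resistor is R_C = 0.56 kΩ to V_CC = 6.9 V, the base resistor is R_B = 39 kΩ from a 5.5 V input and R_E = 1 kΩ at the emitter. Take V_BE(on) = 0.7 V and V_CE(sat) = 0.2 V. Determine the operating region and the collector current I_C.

Assume active. Base-emitter loop: I_B = (V_BB − V_BE)/(R_B + (β+1)R_E) = (5.5 − 0.7)/(39 + 81×1) = 0.04 mA.
I_C = β·I_B = 80×0.04 = 3.2 mA.
V_CE = V_CC − I_C·R_C − I_E·R_E = 6.9 − 3.2×0.56 − 3.24×1 = 1.87 V > V_CE(sat), so the active-region assumption holds.

active; I_C ≈ 3.2 mA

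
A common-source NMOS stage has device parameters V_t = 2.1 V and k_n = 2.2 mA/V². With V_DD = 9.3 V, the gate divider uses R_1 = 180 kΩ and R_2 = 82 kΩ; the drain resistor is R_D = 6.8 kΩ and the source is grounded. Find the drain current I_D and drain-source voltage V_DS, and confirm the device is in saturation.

V_G = V_DD·R_2/(R_1+R_2) = 9.3×82/262 = 2.91 V. With the source grounded, V_GS = V_G = 2.91 V.
Assume saturation: I_D = (k_n/2)(V_GS − V_t)² = (2.2/2)×(2.91 − 2.1)² = 1.1×0.811² = 0.723 mA.
V_DS = V_DD − I_D·R_D = 9.3 − 0.723×6.8 = 4.38 V.
Saturation requires V_DS ≥ V_GS − V_t = 0.811 V; 4.38 ≥ 0.811 ✓.

I_D ≈ 0.72 mA, V_DS ≈ 4.4 V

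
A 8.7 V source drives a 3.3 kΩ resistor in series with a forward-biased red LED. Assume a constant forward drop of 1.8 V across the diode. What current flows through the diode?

I ≈ 2.1 mA

KVL around the loop: 8.7 = V_D + I·R = 1.8 + I × 3.3 kΩ.
So I = (8.7 − 1.8) / 3.3 kΩ = 6.9 / 3.3 = 2.09 mA.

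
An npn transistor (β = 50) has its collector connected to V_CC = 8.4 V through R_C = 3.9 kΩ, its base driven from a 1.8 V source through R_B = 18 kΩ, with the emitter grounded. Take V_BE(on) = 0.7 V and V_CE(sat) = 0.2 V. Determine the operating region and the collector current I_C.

saturation; I_C ≈ 2.1 mA

Assume active: I_B = (1.8 − 0.7)/18 = 0.0611 mA, giving I_C = β·I_B = 3.06 mA.
But then V_CE = 8.4 − 3.06×3.9 = -3.52 V < V_CE(sat) = 0.2 V — impossible in the active region.
So the transistor is saturated. With V_CE = 0.2 V, I_C = (V_CC − 0.2)/R_C = 8.2/3.9 = 2.1 mA.
Check: β·I_B = 3.06 mA > I_C = 2.1 mA, confirming saturation.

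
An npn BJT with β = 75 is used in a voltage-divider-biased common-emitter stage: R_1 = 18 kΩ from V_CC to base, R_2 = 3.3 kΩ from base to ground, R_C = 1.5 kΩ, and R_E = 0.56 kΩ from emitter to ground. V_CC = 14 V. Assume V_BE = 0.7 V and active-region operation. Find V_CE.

V_CE ≈ 9 V

Thevenize the base divider: V_Th = V_CC·R_2/(R_1+R_2) = 14×3.3/21.3 = 2.17 V, R_Th = R_1‖R_2 = 2.79 kΩ.
Base-emitter loop: V_Th = I_B·R_Th + V_BE + (β+1)I_B·R_E, so I_B = (2.17 − 0.7) / (2.79 + 76×0.56) = 0.0324 mA.
I_C = β·I_B = 75×0.0324 = 2.43 mA, and I_E = (β+1)I_B = 2.46 mA.
V_CE = V_CC − I_C·R_C − I_E·R_E = 14 − 2.43×1.5 − 2.46×0.56 = 8.98 V.
V_CE = 8.98 V > 0.2 V confirms active-region operation.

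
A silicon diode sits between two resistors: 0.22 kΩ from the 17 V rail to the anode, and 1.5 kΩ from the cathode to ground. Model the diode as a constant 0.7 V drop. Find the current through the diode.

The two resistors are in series with the diode, so KVL gives 17 = I·0.22 + 0.7 + I·1.5.
I = (17 − 0.7) / (0.22 + 1.5) kΩ = 16.3 / 1.72 = 9.48 mA.

I ≈ 9.5 mA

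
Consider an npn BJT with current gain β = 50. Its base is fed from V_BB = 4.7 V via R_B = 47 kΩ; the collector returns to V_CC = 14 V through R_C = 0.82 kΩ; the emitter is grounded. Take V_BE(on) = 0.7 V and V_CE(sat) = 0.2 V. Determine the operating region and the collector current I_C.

active; I_C ≈ 4.3 mA

Assume active. Base-emitter loop: I_B = (V_BB − V_BE)/R_B = (4.7 − 0.7)/47 = 0.0851 mA.
I_C = β·I_B = 50×0.0851 = 4.26 mA.
V_CE = V_CC − I_C·R_C = 14 − 4.26×0.82 = 10.5 V > V_CE(sat), so the active-region assumption holds.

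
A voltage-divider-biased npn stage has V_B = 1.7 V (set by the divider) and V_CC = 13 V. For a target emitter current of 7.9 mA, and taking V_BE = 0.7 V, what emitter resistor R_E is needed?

R_E ≈ 0.13 kΩ

V_E = V_B − V_BE = 1.7 − 0.7 = 1 V.
R_E = V_E / I_E = 1 / 7.9 = 0.127 kΩ.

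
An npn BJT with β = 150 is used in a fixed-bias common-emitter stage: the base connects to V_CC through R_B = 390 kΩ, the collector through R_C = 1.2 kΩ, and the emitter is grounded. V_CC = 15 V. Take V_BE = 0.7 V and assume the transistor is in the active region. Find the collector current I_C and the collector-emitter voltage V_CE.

Base loop: V_CC = I_B·R_B + V_BE, so I_B = (15 − 0.7)/390 kΩ = 0.0367 mA.
In the active region I_C = β·I_B = 150 × 0.0367 = 5.5 mA.
Collector loop: V_CE = V_CC − I_C·R_C = 15 − 5.5×1.2 = 8.4 V.
Since V_CE = 8.4 V > V_CE(sat) ≈ 0.2 V, the transistor is in the active region as assumed.

I_C ≈ 5.5 mA, V_CE ≈ 8.4 V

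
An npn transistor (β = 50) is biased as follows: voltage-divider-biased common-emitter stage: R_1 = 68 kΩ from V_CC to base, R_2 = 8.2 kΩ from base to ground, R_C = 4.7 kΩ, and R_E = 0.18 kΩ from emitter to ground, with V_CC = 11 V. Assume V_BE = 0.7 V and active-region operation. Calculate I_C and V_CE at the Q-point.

Thevenize the base divider: V_Th = V_CC·R_2/(R_1+R_2) = 11×8.2/76.2 = 1.18 V, R_Th = R_1‖R_2 = 7.32 kΩ.
Base-emitter loop: V_Th = I_B·R_Th + V_BE + (β+1)I_B·R_E, so I_B = (1.18 − 0.7) / (7.32 + 51×0.18) = 0.0293 mA.
I_C = β·I_B = 50×0.0293 = 1.47 mA, and I_E = (β+1)I_B = 1.5 mA.
V_CE = V_CC − I_C·R_C − I_E·R_E = 11 − 1.47×4.7 − 1.5×0.18 = 3.84 V.
V_CE = 3.84 V > 0.2 V confirms active-region operation.

I_C ≈ 1.5 mA, V_CE ≈ 3.8 V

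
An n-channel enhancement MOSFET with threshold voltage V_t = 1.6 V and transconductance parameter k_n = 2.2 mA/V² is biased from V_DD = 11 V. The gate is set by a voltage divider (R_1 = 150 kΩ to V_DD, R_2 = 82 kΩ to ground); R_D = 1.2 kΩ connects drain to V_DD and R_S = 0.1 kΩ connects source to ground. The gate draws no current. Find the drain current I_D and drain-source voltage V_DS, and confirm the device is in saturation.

I_D ≈ 3.9 mA, V_DS ≈ 5.9 V

V_G = V_DD·R_2/(R_1+R_2) = 11×82/232 = 3.89 V.
Assume saturation: I_D = (k_n/2)(V_GS − V_t)² with V_GS = V_G − I_D·R_S = 3.89 − 0.1·I_D.
Substituting gives 0.011·I_D² − 1.5·I_D + 5.76 = 0, with roots I_D = 3.94 or 133 mA.
The root I_D = 133 mA gives V_GS = -9.38 V ≤ V_t, so take I_D = 3.94 mA.
Then V_GS = 3.49 V and V_DS = V_DD − I_D(R_D+R_S) = 11 − 3.94×1.3 = 5.87 V.
Saturation requires V_DS ≥ V_GS − V_t = 1.89 V; 5.87 ≥ 1.89 ✓.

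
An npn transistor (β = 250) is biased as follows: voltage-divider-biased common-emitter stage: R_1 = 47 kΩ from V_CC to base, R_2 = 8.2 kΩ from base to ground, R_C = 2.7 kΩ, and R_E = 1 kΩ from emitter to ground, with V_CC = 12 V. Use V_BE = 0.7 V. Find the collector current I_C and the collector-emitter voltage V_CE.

I_C ≈ 1 mA, V_CE ≈ 8.1 V

Thevenize the base divider: V_Th = V_CC·R_2/(R_1+R_2) = 12×8.2/55.2 = 1.78 V, R_Th = R_1‖R_2 = 6.98 kΩ.
Base-emitter loop: V_Th = I_B·R_Th + V_BE + (β+1)I_B·R_E, so I_B = (1.78 − 0.7) / (6.98 + 251×1) = 0.0042 mA.
I_C = β·I_B = 250×0.0042 = 1.05 mA, and I_E = (β+1)I_B = 1.05 mA.
V_CE = V_CC − I_C·R_C − I_E·R_E = 12 − 1.05×2.7 − 1.05×1 = 8.11 V.
V_CE = 8.11 V > 0.2 V confirms active-region operation.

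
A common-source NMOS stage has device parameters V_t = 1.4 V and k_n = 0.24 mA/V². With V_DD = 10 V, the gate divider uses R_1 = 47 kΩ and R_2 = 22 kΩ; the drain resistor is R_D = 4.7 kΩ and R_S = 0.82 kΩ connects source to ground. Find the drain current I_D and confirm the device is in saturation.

I_D ≈ 0.29 mA

V_G = V_DD·R_2/(R_1+R_2) = 10×22/69 = 3.19 V.
Assume saturation: I_D = (k_n/2)(V_GS − V_t)² with V_GS = V_G − I_D·R_S = 3.19 − 0.82·I_D.
Substituting gives 0.0807·I_D² − 1.35·I_D + 0.384 = 0, with roots I_D = 0.289 or 16.5 mA.
The root I_D = 16.5 mA gives V_GS = -10.3 V ≤ V_t, so take I_D = 0.289 mA.
Then V_GS = 2.95 V and V_DS = V_DD − I_D(R_D+R_S) = 10 − 0.289×5.52 = 8.41 V.
Saturation requires V_DS ≥ V_GS − V_t = 1.55 V; 8.41 ≥ 1.55 ✓.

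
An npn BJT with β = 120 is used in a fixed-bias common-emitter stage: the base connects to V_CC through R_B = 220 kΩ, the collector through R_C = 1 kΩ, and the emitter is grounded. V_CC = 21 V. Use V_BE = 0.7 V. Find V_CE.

V_CE ≈ 9.9 V

Base loop: V_CC = I_B·R_B + V_BE, so I_B = (21 − 0.7)/220 kΩ = 0.0923 mA.
In the active region I_C = β·I_B = 120 × 0.0923 = 11.1 mA.
Collector loop: V_CE = V_CC − I_C·R_C = 21 − 11.1×1 = 9.93 V.
Since V_CE = 9.93 V > V_CE(sat) ≈ 0.2 V, the transistor is in the active region as assumed.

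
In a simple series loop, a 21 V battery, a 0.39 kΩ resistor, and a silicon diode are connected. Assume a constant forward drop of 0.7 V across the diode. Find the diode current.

KVL around the loop: 21 = V_D + I·R = 0.7 + I × 0.39 kΩ.
So I = (21 − 0.7) / 0.39 kΩ = 20.3 / 0.39 = 52.1 mA.

I ≈ 52 mA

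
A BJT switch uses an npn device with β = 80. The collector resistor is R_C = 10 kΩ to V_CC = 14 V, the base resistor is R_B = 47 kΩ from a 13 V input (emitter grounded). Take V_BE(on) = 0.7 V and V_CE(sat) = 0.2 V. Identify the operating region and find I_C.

saturation; I_C ≈ 1.4 mA

Assume active: I_B = (13 − 0.7)/47 = 0.262 mA, giving I_C = β·I_B = 20.9 mA.
But then V_CE = 14 − 20.9×10 = -195 V < V_CE(sat) = 0.2 V — impossible in the active region.
So the transistor is saturated. With V_CE = 0.2 V, I_C = (V_CC − 0.2)/R_C = 13.8/10 = 1.38 mA.
Check: β·I_B = 20.9 mA > I_C = 1.38 mA, confirming saturation.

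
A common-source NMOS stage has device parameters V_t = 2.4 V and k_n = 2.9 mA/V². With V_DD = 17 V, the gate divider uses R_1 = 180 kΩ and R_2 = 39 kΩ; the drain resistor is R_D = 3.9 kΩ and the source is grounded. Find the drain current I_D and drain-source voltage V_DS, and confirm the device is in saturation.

V_G = V_DD·R_2/(R_1+R_2) = 17×39/219 = 3.03 V. With the source grounded, V_GS = V_G = 3.03 V.
Assume saturation: I_D = (k_n/2)(V_GS − V_t)² = (2.9/2)×(3.03 − 2.4)² = 1.45×0.627² = 0.571 mA.
V_DS = V_DD − I_D·R_D = 17 − 0.571×3.9 = 14.8 V.
Saturation requires V_DS ≥ V_GS − V_t = 0.627 V; 14.8 ≥ 0.627 ✓.

I_D ≈ 0.57 mA, V_DS ≈ 15 V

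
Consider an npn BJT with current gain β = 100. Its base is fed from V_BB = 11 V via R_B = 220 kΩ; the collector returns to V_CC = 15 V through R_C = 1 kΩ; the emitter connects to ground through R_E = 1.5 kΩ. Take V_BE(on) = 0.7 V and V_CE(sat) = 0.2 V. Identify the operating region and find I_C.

Assume active. Base-emitter loop: I_B = (V_BB − V_BE)/(R_B + (β+1)R_E) = (11 − 0.7)/(220 + 101×1.5) = 0.0277 mA.
I_C = β·I_B = 100×0.0277 = 2.77 mA.
V_CE = V_CC − I_C·R_C − I_E·R_E = 15 − 2.77×1 − 2.8×1.5 = 8.03 V > V_CE(sat), so the active-region assumption holds.

active; I_C ≈ 2.8 mA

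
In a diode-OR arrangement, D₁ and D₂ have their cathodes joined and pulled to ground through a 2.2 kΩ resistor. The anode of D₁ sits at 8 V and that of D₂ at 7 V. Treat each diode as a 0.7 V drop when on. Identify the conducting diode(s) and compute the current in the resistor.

Only D₁ conducts; I_R ≈ 3.3 mA

Assume both conduct. Then node N would need to be at both 8−0.7 = 7.3 V and 7−0.7 = 6.3 V, which is impossible.
Assume only D₁ conducts: V_N = 8 − 0.7 = 7.3 V, so I_R = 7.3/2.2 = 3.32 mA.
Check D₂: its anode-to-cathode voltage is 7 − 7.3 = -0.3 V < 0.7 V, so it is off. The assumption is consistent.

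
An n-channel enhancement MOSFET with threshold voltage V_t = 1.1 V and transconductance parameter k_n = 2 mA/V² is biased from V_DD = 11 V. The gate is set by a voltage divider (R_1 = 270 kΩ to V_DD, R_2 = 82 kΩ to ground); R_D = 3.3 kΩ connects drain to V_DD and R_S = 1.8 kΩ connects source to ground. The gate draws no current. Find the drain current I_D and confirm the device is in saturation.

V_G = V_DD·R_2/(R_1+R_2) = 11×82/352 = 2.56 V.
Assume saturation: I_D = (k_n/2)(V_GS − V_t)² with V_GS = V_G − I_D·R_S = 2.56 − 1.8·I_D.
Substituting gives 3.24·I_D² − 6.26·I_D + 2.14 = 0, with roots I_D = 0.443 or 1.49 mA.
The root I_D = 1.49 mA gives V_GS = -0.121 V ≤ V_t, so take I_D = 0.443 mA.
Then V_GS = 1.77 V and V_DS = V_DD − I_D(R_D+R_S) = 11 − 0.443×5.1 = 8.74 V.
Saturation requires V_DS ≥ V_GS − V_t = 0.665 V; 8.74 ≥ 0.665 ✓.

I_D ≈ 0.44 mA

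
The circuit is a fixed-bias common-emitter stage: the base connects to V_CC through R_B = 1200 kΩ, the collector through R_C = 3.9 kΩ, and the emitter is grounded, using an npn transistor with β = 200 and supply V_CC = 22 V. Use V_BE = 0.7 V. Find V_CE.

Base loop: V_CC = I_B·R_B + V_BE, so I_B = (22 − 0.7)/1200 kΩ = 0.0178 mA.
In the active region I_C = β·I_B = 200 × 0.0178 = 3.55 mA.
Collector loop: V_CE = V_CC − I_C·R_C = 22 − 3.55×3.9 = 8.15 V.
Since V_CE = 8.15 V > V_CE(sat) ≈ 0.2 V, the transistor is in the active region as assumed.

V_CE ≈ 8.2 V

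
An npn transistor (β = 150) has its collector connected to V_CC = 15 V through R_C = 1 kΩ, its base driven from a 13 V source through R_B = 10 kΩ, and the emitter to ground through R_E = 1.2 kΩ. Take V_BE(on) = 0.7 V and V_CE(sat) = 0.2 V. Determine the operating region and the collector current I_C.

Assume active: I_B = (13 − 0.7)/(10 + 151×1.2) = 0.0643 mA, I_C = β·I_B = 9.65 mA.
Then V_CE = 15 − 9.65×1 − 9.71×1.2 = -6.31 V < 0.2 V — the active assumption fails.
Re-solve with V_CE = 0.2 V. KCL at the emitter: V_E/R_E = (V_BB−0.7−V_E)/R_B + (V_CC−0.2−V_E)/R_C, giving V_E = 8.29 V.
I_C = (V_CC − 0.2 − V_E)/R_C = (14.8 − 8.29)/1 = 6.51 mA.
Check: I_B = (12.3 − 8.29)/10 = 0.401 mA, and β·I_B = 60.1 mA > I_C, confirming saturation.

saturation; I_C ≈ 6.5 mA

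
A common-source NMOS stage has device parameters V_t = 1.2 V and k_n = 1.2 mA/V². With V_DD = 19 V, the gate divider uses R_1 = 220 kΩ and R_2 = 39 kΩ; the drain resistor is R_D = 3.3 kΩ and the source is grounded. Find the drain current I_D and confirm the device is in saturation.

V_G = V_DD·R_2/(R_1+R_2) = 19×39/259 = 2.86 V. With the source grounded, V_GS = V_G = 2.86 V.
Assume saturation: I_D = (k_n/2)(V_GS − V_t)² = (1.2/2)×(2.86 − 1.2)² = 0.6×1.66² = 1.66 mA.
V_DS = V_DD − I_D·R_D = 19 − 1.66×3.3 = 13.5 V.
Saturation requires V_DS ≥ V_GS − V_t = 1.66 V; 13.5 ≥ 1.66 ✓.

I_D ≈ 1.7 mA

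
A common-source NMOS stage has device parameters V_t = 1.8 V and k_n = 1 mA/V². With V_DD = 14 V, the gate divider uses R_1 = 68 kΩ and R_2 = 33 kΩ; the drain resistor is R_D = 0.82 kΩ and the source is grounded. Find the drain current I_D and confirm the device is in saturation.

V_G = V_DD·R_2/(R_1+R_2) = 14×33/101 = 4.57 V. With the source grounded, V_GS = V_G = 4.57 V.
Assume saturation: I_D = (k_n/2)(V_GS − V_t)² = (1/2)×(4.57 − 1.8)² = 0.5×2.77² = 3.85 mA.
V_DS = V_DD − I_D·R_D = 14 − 3.85×0.82 = 10.8 V.
Saturation requires V_DS ≥ V_GS − V_t = 2.77 V; 10.8 ≥ 2.77 ✓.

I_D ≈ 3.8 mA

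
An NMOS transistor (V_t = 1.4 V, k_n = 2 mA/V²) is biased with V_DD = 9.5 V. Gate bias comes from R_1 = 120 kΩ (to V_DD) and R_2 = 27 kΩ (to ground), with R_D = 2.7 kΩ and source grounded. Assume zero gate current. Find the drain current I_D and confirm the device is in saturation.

I_D ≈ 0.12 mA

V_G = V_DD·R_2/(R_1+R_2) = 9.5×27/147 = 1.74 V. With the source grounded, V_GS = V_G = 1.74 V.
Assume saturation: I_D = (k_n/2)(V_GS − V_t)² = (2/2)×(1.74 − 1.4)² = 1×0.345² = 0.119 mA.
V_DS = V_DD − I_D·R_D = 9.5 − 0.119×2.7 = 9.18 V.
Saturation requires V_DS ≥ V_GS − V_t = 0.345 V; 9.18 ≥ 0.345 ✓.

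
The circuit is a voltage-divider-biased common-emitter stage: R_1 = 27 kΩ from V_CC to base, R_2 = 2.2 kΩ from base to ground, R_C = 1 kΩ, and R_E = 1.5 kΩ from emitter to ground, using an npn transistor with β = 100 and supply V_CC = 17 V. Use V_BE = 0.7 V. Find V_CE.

V_CE ≈ 16 V

Thevenize the base divider: V_Th = V_CC·R_2/(R_1+R_2) = 17×2.2/29.2 = 1.28 V, R_Th = R_1‖R_2 = 2.03 kΩ.
Base-emitter loop: V_Th = I_B·R_Th + V_BE + (β+1)I_B·R_E, so I_B = (1.28 − 0.7) / (2.03 + 101×1.5) = 0.00378 mA.
I_C = β·I_B = 100×0.00378 = 0.378 mA, and I_E = (β+1)I_B = 0.382 mA.
V_CE = V_CC − I_C·R_C − I_E·R_E = 17 − 0.378×1 − 0.382×1.5 = 16 V.
V_CE = 16 V > 0.2 V confirms active-region operation.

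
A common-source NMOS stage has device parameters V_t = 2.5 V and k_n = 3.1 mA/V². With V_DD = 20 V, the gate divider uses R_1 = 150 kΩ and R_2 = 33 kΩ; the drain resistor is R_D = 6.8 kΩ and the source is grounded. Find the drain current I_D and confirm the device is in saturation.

V_G = V_DD·R_2/(R_1+R_2) = 20×33/183 = 3.61 V. With the source grounded, V_GS = V_G = 3.61 V.
Assume saturation: I_D = (k_n/2)(V_GS − V_t)² = (3.1/2)×(3.61 − 2.5)² = 1.55×1.11² = 1.9 mA.
V_DS = V_DD − I_D·R_D = 20 − 1.9×6.8 = 7.09 V.
Saturation requires V_DS ≥ V_GS − V_t = 1.11 V; 7.09 ≥ 1.11 ✓.

I_D ≈ 1.9 mA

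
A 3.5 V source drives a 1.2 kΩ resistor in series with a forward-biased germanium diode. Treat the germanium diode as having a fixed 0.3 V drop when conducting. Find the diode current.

KVL around the loop: 3.5 = V_D + I·R = 0.3 + I × 1.2 kΩ.
So I = (3.5 − 0.3) / 1.2 kΩ = 3.2 / 1.2 = 2.67 mA.

I ≈ 2.7 mA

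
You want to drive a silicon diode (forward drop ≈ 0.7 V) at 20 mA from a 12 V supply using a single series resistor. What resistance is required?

R ≈ 0.57 kΩ

The resistor drops V_S − V_D = 12 − 0.7 = 11.3 V at 20 mA.
R = 11.3 V / 20 mA = 0.565 kΩ.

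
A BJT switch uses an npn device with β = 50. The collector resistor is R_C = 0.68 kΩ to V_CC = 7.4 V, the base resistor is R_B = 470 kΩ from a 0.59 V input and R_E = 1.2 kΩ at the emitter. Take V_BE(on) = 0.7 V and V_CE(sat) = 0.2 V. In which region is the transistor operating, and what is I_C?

cutoff; I_C ≈ 0

V_BB = 0.59 V ≤ V_BE(on) = 0.7 V, so the base-emitter junction is not forward biased.
The transistor is in cutoff: I_B = I_C = 0.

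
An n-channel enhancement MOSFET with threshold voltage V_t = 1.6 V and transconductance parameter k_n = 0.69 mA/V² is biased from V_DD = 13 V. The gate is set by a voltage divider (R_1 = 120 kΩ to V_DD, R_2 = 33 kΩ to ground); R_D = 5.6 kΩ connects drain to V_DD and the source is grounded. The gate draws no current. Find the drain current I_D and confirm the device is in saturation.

I_D ≈ 0.5 mA

V_G = V_DD·R_2/(R_1+R_2) = 13×33/153 = 2.8 V. With the source grounded, V_GS = V_G = 2.8 V.
Assume saturation: I_D = (k_n/2)(V_GS − V_t)² = (0.69/2)×(2.8 − 1.6)² = 0.345×1.2² = 0.5 mA.
V_DS = V_DD − I_D·R_D = 13 − 0.5×5.6 = 10.2 V.
Saturation requires V_DS ≥ V_GS − V_t = 1.2 V; 10.2 ≥ 1.2 ✓.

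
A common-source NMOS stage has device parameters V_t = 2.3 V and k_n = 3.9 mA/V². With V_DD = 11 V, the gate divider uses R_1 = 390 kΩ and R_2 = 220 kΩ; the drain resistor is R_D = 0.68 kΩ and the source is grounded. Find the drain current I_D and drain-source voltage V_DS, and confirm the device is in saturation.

V_G = V_DD·R_2/(R_1+R_2) = 11×220/610 = 3.97 V. With the source grounded, V_GS = V_G = 3.97 V.
Assume saturation: I_D = (k_n/2)(V_GS − V_t)² = (3.9/2)×(3.97 − 2.3)² = 1.95×1.67² = 5.42 mA.
V_DS = V_DD − I_D·R_D = 11 − 5.42×0.68 = 7.31 V.
Saturation requires V_DS ≥ V_GS − V_t = 1.67 V; 7.31 ≥ 1.67 ✓.

I_D ≈ 5.4 mA, V_DS ≈ 7.3 V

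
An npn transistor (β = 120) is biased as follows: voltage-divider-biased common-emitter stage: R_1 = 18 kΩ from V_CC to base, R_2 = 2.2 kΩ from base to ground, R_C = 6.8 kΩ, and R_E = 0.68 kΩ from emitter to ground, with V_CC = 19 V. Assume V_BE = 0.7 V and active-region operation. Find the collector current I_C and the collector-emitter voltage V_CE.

I_C ≈ 2 mA, V_CE ≈ 4.4 V

Thevenize the base divider: V_Th = V_CC·R_2/(R_1+R_2) = 19×2.2/20.2 = 2.07 V, R_Th = R_1‖R_2 = 1.96 kΩ.
Base-emitter loop: V_Th = I_B·R_Th + V_BE + (β+1)I_B·R_E, so I_B = (2.07 − 0.7) / (1.96 + 121×0.68) = 0.0163 mA.
I_C = β·I_B = 120×0.0163 = 1.95 mA, and I_E = (β+1)I_B = 1.97 mA.
V_CE = V_CC − I_C·R_C − I_E·R_E = 19 − 1.95×6.8 − 1.97×0.68 = 4.4 V.
V_CE = 4.4 V > 0.2 V confirms active-region operation.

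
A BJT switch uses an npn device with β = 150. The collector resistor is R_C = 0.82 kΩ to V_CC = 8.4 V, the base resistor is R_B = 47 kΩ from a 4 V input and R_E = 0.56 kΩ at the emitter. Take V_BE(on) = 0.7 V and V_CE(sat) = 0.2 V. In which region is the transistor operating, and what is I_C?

active; I_C ≈ 3.8 mA

Assume active. Base-emitter loop: I_B = (V_BB − V_BE)/(R_B + (β+1)R_E) = (4 − 0.7)/(47 + 151×0.56) = 0.0251 mA.
I_C = β·I_B = 150×0.0251 = 3.76 mA.
V_CE = V_CC − I_C·R_C − I_E·R_E = 8.4 − 3.76×0.82 − 3.79×0.56 = 3.19 V > V_CE(sat), so the active-region assumption holds.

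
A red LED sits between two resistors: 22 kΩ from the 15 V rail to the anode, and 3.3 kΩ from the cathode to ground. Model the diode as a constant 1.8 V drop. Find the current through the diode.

I ≈ 0.52 mA

The two resistors are in series with the diode, so KVL gives 15 = I·22 + 1.8 + I·3.3.
I = (15 − 1.8) / (22 + 3.3) kΩ = 13.2 / 25.3 = 0.522 mA.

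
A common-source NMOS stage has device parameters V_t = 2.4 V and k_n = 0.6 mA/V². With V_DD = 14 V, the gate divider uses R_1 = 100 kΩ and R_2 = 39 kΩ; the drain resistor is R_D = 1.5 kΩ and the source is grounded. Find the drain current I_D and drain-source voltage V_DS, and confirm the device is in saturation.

I_D ≈ 0.7 mA, V_DS ≈ 13 V

V_G = V_DD·R_2/(R_1+R_2) = 14×39/139 = 3.93 V. With the source grounded, V_GS = V_G = 3.93 V.
Assume saturation: I_D = (k_n/2)(V_GS − V_t)² = (0.6/2)×(3.93 − 2.4)² = 0.3×1.53² = 0.7 mA.
V_DS = V_DD − I_D·R_D = 14 − 0.7×1.5 = 12.9 V.
Saturation requires V_DS ≥ V_GS − V_t = 1.53 V; 12.9 ≥ 1.53 ✓.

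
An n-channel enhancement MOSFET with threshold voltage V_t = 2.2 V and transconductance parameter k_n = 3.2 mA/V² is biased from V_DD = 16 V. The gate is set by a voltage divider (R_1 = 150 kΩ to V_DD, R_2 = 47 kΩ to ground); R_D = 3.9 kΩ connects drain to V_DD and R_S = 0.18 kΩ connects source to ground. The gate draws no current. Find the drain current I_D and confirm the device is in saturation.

V_G = V_DD·R_2/(R_1+R_2) = 16×47/197 = 3.82 V.
Assume saturation: I_D = (k_n/2)(V_GS − V_t)² with V_GS = V_G − I_D·R_S = 3.82 − 0.18·I_D.
Substituting gives 0.0518·I_D² − 1.93·I_D + 4.18 = 0, with roots I_D = 2.31 or 34.9 mA.
The root I_D = 34.9 mA gives V_GS = -2.47 V ≤ V_t, so take I_D = 2.31 mA.
Then V_GS = 3.4 V and V_DS = V_DD − I_D(R_D+R_S) = 16 − 2.31×4.08 = 6.58 V.
Saturation requires V_DS ≥ V_GS − V_t = 1.2 V; 6.58 ≥ 1.2 ✓.

I_D ≈ 2.3 mA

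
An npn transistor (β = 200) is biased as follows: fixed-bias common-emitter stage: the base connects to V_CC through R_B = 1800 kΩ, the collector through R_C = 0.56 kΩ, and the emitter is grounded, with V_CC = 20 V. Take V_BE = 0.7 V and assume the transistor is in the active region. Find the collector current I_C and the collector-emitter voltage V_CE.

Base loop: V_CC = I_B·R_B + V_BE, so I_B = (20 − 0.7)/1800 kΩ = 0.0107 mA.
In the active region I_C = β·I_B = 200 × 0.0107 = 2.14 mA.
Collector loop: V_CE = V_CC − I_C·R_C = 20 − 2.14×0.56 = 18.8 V.
Since V_CE = 18.8 V > V_CE(sat) ≈ 0.2 V, the transistor is in the active region as assumed.

I_C ≈ 2.1 mA, V_CE ≈ 19 V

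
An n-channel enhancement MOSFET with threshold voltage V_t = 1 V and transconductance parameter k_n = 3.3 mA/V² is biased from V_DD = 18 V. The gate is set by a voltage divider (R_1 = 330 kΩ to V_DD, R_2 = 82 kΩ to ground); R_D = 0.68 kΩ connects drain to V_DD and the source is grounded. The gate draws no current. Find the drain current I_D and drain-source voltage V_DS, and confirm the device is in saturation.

I_D ≈ 11 mA, V_DS ≈ 11 V

V_G = V_DD·R_2/(R_1+R_2) = 18×82/412 = 3.58 V. With the source grounded, V_GS = V_G = 3.58 V.
Assume saturation: I_D = (k_n/2)(V_GS − V_t)² = (3.3/2)×(3.58 − 1)² = 1.65×2.58² = 11 mA.
V_DS = V_DD − I_D·R_D = 18 − 11×0.68 = 10.5 V.
Saturation requires V_DS ≥ V_GS − V_t = 2.58 V; 10.5 ≥ 2.58 ✓.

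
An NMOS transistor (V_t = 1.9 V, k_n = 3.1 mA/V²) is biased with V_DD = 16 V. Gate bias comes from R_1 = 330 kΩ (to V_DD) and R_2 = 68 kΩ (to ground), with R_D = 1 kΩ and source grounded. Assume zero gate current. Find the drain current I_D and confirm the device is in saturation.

I_D ≈ 1.1 mA

V_G = V_DD·R_2/(R_1+R_2) = 16×68/398 = 2.73 V. With the source grounded, V_GS = V_G = 2.73 V.
Assume saturation: I_D = (k_n/2)(V_GS − V_t)² = (3.1/2)×(2.73 − 1.9)² = 1.55×0.834² = 1.08 mA.
V_DS = V_DD − I_D·R_D = 16 − 1.08×1 = 14.9 V.
Saturation requires V_DS ≥ V_GS − V_t = 0.834 V; 14.9 ≥ 0.834 ✓.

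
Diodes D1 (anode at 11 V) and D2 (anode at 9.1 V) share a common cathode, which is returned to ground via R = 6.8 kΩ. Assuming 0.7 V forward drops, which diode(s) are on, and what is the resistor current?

Assume both conduct. Then node N would need to be at both 11−0.7 = 10.3 V and 9.1−0.7 = 8.4 V, which is impossible.
Assume only D1 conducts: V_N = 11 − 0.7 = 10.3 V, so I_R = 10.3/6.8 = 1.51 mA.
Check D2: its anode-to-cathode voltage is 9.1 − 10.3 = -1.2 V < 0.7 V, so it is off. The assumption is consistent.

Only D1 conducts; I_R ≈ 1.5 mA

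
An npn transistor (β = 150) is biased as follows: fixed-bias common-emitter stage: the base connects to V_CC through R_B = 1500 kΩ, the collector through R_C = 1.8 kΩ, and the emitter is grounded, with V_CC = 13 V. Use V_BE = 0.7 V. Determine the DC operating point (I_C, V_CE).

Base loop: V_CC = I_B·R_B + V_BE, so I_B = (13 − 0.7)/1500 kΩ = 0.0082 mA.
In the active region I_C = β·I_B = 150 × 0.0082 = 1.23 mA.
Collector loop: V_CE = V_CC − I_C·R_C = 13 − 1.23×1.8 = 10.8 V.
Since V_CE = 10.8 V > V_CE(sat) ≈ 0.2 V, the transistor is in the active region as assumed.

I_C ≈ 1.2 mA, V_CE ≈ 11 V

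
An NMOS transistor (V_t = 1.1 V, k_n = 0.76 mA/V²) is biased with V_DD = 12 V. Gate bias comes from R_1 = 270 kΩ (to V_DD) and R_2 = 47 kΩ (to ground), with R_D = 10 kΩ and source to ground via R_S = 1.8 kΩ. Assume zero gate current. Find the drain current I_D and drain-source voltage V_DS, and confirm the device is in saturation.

I_D ≈ 0.097 mA, V_DS ≈ 11 V

V_G = V_DD·R_2/(R_1+R_2) = 12×47/317 = 1.78 V.
Assume saturation: I_D = (k_n/2)(V_GS − V_t)² with V_GS = V_G − I_D·R_S = 1.78 − 1.8·I_D.
Substituting gives 1.23·I_D² − 1.93·I_D + 0.175 = 0, with roots I_D = 0.0969 or 1.47 mA.
The root I_D = 1.47 mA gives V_GS = -0.867 V ≤ V_t, so take I_D = 0.0969 mA.
Then V_GS = 1.6 V and V_DS = V_DD − I_D(R_D+R_S) = 12 − 0.0969×11.8 = 10.9 V.
Saturation requires V_DS ≥ V_GS − V_t = 0.505 V; 10.9 ≥ 0.505 ✓.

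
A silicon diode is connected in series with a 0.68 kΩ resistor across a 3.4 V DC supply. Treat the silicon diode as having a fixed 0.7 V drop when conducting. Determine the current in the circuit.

I ≈ 4 mA

KVL around the loop: 3.4 = V_D + I·R = 0.7 + I × 0.68 kΩ.
So I = (3.4 − 0.7) / 0.68 kΩ = 2.7 / 0.68 = 3.97 mA.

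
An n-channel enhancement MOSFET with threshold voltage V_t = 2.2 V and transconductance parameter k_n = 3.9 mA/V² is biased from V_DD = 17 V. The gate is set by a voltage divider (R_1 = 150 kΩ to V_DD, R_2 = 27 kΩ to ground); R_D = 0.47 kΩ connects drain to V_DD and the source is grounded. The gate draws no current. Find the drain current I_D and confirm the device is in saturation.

I_D ≈ 0.3 mA

V_G = V_DD·R_2/(R_1+R_2) = 17×27/177 = 2.59 V. With the source grounded, V_GS = V_G = 2.59 V.
Assume saturation: I_D = (k_n/2)(V_GS − V_t)² = (3.9/2)×(2.59 − 2.2)² = 1.95×0.393² = 0.302 mA.
V_DS = V_DD − I_D·R_D = 17 − 0.302×0.47 = 16.9 V.
Saturation requires V_DS ≥ V_GS − V_t = 0.393 V; 16.9 ≥ 0.393 ✓.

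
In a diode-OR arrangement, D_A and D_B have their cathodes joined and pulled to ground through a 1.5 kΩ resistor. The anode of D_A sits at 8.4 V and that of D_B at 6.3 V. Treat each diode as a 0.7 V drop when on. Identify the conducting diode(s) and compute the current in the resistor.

Only D_A conducts; I_R ≈ 5.1 mA

Assume both conduct. Then node N would need to be at both 8.4−0.7 = 7.7 V and 6.3−0.7 = 5.6 V, which is impossible.
Assume only D_A conducts: V_N = 8.4 − 0.7 = 7.7 V, so I_R = 7.7/1.5 = 5.13 mA.
Check D_B: its anode-to-cathode voltage is 6.3 − 7.7 = -1.4 V < 0.7 V, so it is off. The assumption is consistent.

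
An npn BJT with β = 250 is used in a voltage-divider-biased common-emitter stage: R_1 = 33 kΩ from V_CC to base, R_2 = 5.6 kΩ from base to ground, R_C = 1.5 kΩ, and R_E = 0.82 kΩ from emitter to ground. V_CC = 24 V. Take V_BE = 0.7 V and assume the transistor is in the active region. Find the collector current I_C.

I_C ≈ 3.3 mA

Thevenize the base divider: V_Th = V_CC·R_2/(R_1+R_2) = 24×5.6/38.6 = 3.48 V, R_Th = R_1‖R_2 = 4.79 kΩ.
Base-emitter loop: V_Th = I_B·R_Th + V_BE + (β+1)I_B·R_E, so I_B = (3.48 − 0.7) / (4.79 + 251×0.82) = 0.0132 mA.
I_C = β·I_B = 250×0.0132 = 3.3 mA, and I_E = (β+1)I_B = 3.32 mA.
V_CE = V_CC − I_C·R_C − I_E·R_E = 24 − 3.3×1.5 − 3.32×0.82 = 16.3 V.
V_CE = 16.3 V > 0.2 V confirms active-region operation.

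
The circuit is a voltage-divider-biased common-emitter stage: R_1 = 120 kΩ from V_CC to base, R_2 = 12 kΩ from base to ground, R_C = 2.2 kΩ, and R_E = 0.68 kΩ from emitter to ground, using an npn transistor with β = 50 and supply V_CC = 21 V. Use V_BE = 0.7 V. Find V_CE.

Thevenize the base divider: V_Th = V_CC·R_2/(R_1+R_2) = 21×12/132 = 1.91 V, R_Th = R_1‖R_2 = 10.9 kΩ.
Base-emitter loop: V_Th = I_B·R_Th + V_BE + (β+1)I_B·R_E, so I_B = (1.91 − 0.7) / (10.9 + 51×0.68) = 0.0265 mA.
I_C = β·I_B = 50×0.0265 = 1.33 mA, and I_E = (β+1)I_B = 1.35 mA.
V_CE = V_CC − I_C·R_C − I_E·R_E = 21 − 1.33×2.2 − 1.35×0.68 = 17.2 V.
V_CE = 17.2 V > 0.2 V confirms active-region operation.

V_CE ≈ 17 V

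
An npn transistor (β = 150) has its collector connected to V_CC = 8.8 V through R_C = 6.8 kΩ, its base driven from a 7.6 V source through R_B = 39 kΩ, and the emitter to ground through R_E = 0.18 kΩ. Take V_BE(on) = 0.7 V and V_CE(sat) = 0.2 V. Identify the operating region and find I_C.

Assume active: I_B = (7.6 − 0.7)/(39 + 151×0.18) = 0.104 mA, I_C = β·I_B = 15.6 mA.
Then V_CE = 8.8 − 15.6×6.8 − 15.7×0.18 = -100 V < 0.2 V — the active assumption fails.
Re-solve with V_CE = 0.2 V. KCL at the emitter: V_E/R_E = (V_BB−0.7−V_E)/R_B + (V_CC−0.2−V_E)/R_C, giving V_E = 0.252 V.
I_C = (V_CC − 0.2 − V_E)/R_C = (8.6 − 0.252)/6.8 = 1.23 mA.
Check: I_B = (6.9 − 0.252)/39 = 0.17 mA, and β·I_B = 25.6 mA > I_C, confirming saturation.

saturation; I_C ≈ 1.2 mA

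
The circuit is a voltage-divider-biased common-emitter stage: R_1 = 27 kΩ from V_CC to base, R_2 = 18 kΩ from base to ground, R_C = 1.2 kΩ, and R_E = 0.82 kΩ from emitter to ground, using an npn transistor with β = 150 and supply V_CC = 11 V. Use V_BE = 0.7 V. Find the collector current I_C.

I_C ≈ 4.1 mA

Thevenize the base divider: V_Th = V_CC·R_2/(R_1+R_2) = 11×18/45 = 4.4 V, R_Th = R_1‖R_2 = 10.8 kΩ.
Base-emitter loop: V_Th = I_B·R_Th + V_BE + (β+1)I_B·R_E, so I_B = (4.4 − 0.7) / (10.8 + 151×0.82) = 0.0275 mA.
I_C = β·I_B = 150×0.0275 = 4.12 mA, and I_E = (β+1)I_B = 4.15 mA.
V_CE = V_CC − I_C·R_C − I_E·R_E = 11 − 4.12×1.2 − 4.15×0.82 = 2.65 V.
V_CE = 2.65 V > 0.2 V confirms active-region operation.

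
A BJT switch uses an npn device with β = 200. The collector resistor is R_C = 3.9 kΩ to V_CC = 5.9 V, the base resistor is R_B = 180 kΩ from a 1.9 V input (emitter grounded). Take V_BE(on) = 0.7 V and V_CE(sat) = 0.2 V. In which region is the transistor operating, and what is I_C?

Assume active. Base-emitter loop: I_B = (V_BB − V_BE)/R_B = (1.9 − 0.7)/180 = 0.00667 mA.
I_C = β·I_B = 200×0.00667 = 1.33 mA.
V_CE = V_CC − I_C·R_C = 5.9 − 1.33×3.9 = 0.7 V > V_CE(sat), so the active-region assumption holds.

active; I_C ≈ 1.3 mA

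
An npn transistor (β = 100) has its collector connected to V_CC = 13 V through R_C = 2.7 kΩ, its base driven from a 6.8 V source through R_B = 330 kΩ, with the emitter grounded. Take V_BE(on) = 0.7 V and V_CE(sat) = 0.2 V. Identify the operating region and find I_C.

Assume active. Base-emitter loop: I_B = (V_BB − V_BE)/R_B = (6.8 − 0.7)/330 = 0.0185 mA.
I_C = β·I_B = 100×0.0185 = 1.85 mA.
V_CE = V_CC − I_C·R_C = 13 − 1.85×2.7 = 8.01 V > V_CE(sat), so the active-region assumption holds.

active; I_C ≈ 1.8 mA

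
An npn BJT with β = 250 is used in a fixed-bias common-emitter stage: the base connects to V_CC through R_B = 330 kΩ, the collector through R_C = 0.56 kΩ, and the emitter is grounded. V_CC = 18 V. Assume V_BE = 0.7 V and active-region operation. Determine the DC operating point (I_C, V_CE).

Base loop: V_CC = I_B·R_B + V_BE, so I_B = (18 − 0.7)/330 kΩ = 0.0524 mA.
In the active region I_C = β·I_B = 250 × 0.0524 = 13.1 mA.
Collector loop: V_CE = V_CC − I_C·R_C = 18 − 13.1×0.56 = 10.7 V.
Since V_CE = 10.7 V > V_CE(sat) ≈ 0.2 V, the transistor is in the active region as assumed.

I_C ≈ 13 mA, V_CE ≈ 11 V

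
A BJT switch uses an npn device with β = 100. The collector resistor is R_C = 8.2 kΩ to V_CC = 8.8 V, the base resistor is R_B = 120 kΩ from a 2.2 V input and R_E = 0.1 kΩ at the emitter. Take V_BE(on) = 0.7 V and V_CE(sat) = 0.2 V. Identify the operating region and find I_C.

saturation; I_C ≈ 1 mA

Assume active: I_B = (2.2 − 0.7)/(120 + 101×0.1) = 0.0115 mA, I_C = β·I_B = 1.15 mA.
Then V_CE = 8.8 − 1.15×8.2 − 1.16×0.1 = -0.771 V < 0.2 V — the active assumption fails.
Re-solve with V_CE = 0.2 V. KCL at the emitter: V_E/R_E = (V_BB−0.7−V_E)/R_B + (V_CC−0.2−V_E)/R_C, giving V_E = 0.105 V.
I_C = (V_CC − 0.2 − V_E)/R_C = (8.6 − 0.105)/8.2 = 1.04 mA.
Check: I_B = (1.5 − 0.105)/120 = 0.0116 mA, and β·I_B = 1.16 mA > I_C, confirming saturation.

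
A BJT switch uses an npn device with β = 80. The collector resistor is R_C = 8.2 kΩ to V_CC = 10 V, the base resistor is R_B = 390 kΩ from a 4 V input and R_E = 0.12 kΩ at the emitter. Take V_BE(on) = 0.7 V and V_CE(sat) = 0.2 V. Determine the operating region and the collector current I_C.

Assume active. Base-emitter loop: I_B = (V_BB − V_BE)/(R_B + (β+1)R_E) = (4 − 0.7)/(390 + 81×0.12) = 0.00826 mA.
I_C = β·I_B = 80×0.00826 = 0.66 mA.
V_CE = V_CC − I_C·R_C − I_E·R_E = 10 − 0.66×8.2 − 0.669×0.12 = 4.5 V > V_CE(sat), so the active-region assumption holds.

active; I_C ≈ 0.66 mA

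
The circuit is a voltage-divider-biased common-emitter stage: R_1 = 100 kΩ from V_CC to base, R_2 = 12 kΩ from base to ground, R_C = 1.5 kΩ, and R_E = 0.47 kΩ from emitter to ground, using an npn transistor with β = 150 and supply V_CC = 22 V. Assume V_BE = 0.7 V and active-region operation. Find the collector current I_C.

Thevenize the base divider: V_Th = V_CC·R_2/(R_1+R_2) = 22×12/112 = 2.36 V, R_Th = R_1‖R_2 = 10.7 kΩ.
Base-emitter loop: V_Th = I_B·R_Th + V_BE + (β+1)I_B·R_E, so I_B = (2.36 − 0.7) / (10.7 + 151×0.47) = 0.0203 mA.
I_C = β·I_B = 150×0.0203 = 3.04 mA, and I_E = (β+1)I_B = 3.06 mA.
V_CE = V_CC − I_C·R_C − I_E·R_E = 22 − 3.04×1.5 − 3.06×0.47 = 16 V.
V_CE = 16 V > 0.2 V confirms active-region operation.

I_C ≈ 3 mA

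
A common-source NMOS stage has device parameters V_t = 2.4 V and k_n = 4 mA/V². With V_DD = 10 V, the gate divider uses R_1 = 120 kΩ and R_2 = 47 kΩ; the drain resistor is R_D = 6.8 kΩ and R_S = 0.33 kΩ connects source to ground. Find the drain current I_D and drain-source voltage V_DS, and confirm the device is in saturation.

I_D ≈ 0.23 mA, V_DS ≈ 8.4 V

V_G = V_DD·R_2/(R_1+R_2) = 10×47/167 = 2.81 V.
Assume saturation: I_D = (k_n/2)(V_GS − V_t)² with V_GS = V_G − I_D·R_S = 2.81 − 0.33·I_D.
Substituting gives 0.218·I_D² − 1.55·I_D + 0.343 = 0, with roots I_D = 0.229 or 6.87 mA.
The root I_D = 6.87 mA gives V_GS = 0.546 V ≤ V_t, so take I_D = 0.229 mA.
Then V_GS = 2.74 V and V_DS = V_DD − I_D(R_D+R_S) = 10 − 0.229×7.13 = 8.36 V.
Saturation requires V_DS ≥ V_GS − V_t = 0.339 V; 8.36 ≥ 0.339 ✓.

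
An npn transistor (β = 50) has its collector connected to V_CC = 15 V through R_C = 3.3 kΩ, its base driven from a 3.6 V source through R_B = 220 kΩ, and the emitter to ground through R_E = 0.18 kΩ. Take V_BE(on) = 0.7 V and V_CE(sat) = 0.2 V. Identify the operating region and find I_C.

Assume active. Base-emitter loop: I_B = (V_BB − V_BE)/(R_B + (β+1)R_E) = (3.6 − 0.7)/(220 + 51×0.18) = 0.0127 mA.
I_C = β·I_B = 50×0.0127 = 0.633 mA.
V_CE = V_CC − I_C·R_C − I_E·R_E = 15 − 0.633×3.3 − 0.645×0.18 = 12.8 V > V_CE(sat), so the active-region assumption holds.

active; I_C ≈ 0.63 mA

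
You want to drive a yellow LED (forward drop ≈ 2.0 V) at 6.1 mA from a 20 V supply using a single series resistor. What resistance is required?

R ≈ 3 kΩ

The resistor drops V_S − V_D = 20 − 2.0 = 18 V at 6.1 mA.
R = 18 V / 6.1 mA = 2.95 kΩ.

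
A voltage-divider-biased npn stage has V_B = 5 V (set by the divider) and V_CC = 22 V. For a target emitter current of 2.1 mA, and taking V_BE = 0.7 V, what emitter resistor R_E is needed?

V_E = V_B − V_BE = 5 − 0.7 = 4.3 V.
R_E = V_E / I_E = 4.3 / 2.1 = 2.05 kΩ.

R_E ≈ 2 kΩ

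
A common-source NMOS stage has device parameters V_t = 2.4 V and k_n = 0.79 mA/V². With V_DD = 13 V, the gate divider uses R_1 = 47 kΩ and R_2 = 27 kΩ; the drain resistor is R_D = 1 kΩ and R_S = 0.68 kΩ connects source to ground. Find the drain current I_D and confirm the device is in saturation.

V_G = V_DD·R_2/(R_1+R_2) = 13×27/74 = 4.74 V.
Assume saturation: I_D = (k_n/2)(V_GS − V_t)² with V_GS = V_G − I_D·R_S = 4.74 − 0.68·I_D.
Substituting gives 0.183·I_D² − 2.26·I_D + 2.17 = 0, with roots I_D = 1.05 or 11.3 mA.
The root I_D = 11.3 mA gives V_GS = -2.95 V ≤ V_t, so take I_D = 1.05 mA.
Then V_GS = 4.03 V and V_DS = V_DD − I_D(R_D+R_S) = 13 − 1.05×1.68 = 11.2 V.
Saturation requires V_DS ≥ V_GS − V_t = 1.63 V; 11.2 ≥ 1.63 ✓.

I_D ≈ 1 mA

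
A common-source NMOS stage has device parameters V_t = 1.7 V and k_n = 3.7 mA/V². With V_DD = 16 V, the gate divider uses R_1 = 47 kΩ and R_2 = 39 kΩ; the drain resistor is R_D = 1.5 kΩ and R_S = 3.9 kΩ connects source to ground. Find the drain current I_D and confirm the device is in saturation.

I_D ≈ 1.2 mA

V_G = V_DD·R_2/(R_1+R_2) = 16×39/86 = 7.26 V.
Assume saturation: I_D = (k_n/2)(V_GS − V_t)² with V_GS = V_G − I_D·R_S = 7.26 − 3.9·I_D.
Substituting gives 28.1·I_D² − 81.2·I_D + 57.1 = 0, with roots I_D = 1.22 or 1.67 mA.
The root I_D = 1.67 mA gives V_GS = 0.75 V ≤ V_t, so take I_D = 1.22 mA.
Then V_GS = 2.51 V and V_DS = V_DD − I_D(R_D+R_S) = 16 − 1.22×5.4 = 9.43 V.
Saturation requires V_DS ≥ V_GS − V_t = 0.811 V; 9.43 ≥ 0.811 ✓.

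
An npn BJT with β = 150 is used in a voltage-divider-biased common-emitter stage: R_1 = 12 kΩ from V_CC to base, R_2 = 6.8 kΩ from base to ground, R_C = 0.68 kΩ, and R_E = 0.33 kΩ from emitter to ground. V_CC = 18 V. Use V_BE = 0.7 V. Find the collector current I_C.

Thevenize the base divider: V_Th = V_CC·R_2/(R_1+R_2) = 18×6.8/18.8 = 6.51 V, R_Th = R_1‖R_2 = 4.34 kΩ.
Base-emitter loop: V_Th = I_B·R_Th + V_BE + (β+1)I_B·R_E, so I_B = (6.51 − 0.7) / (4.34 + 151×0.33) = 0.107 mA.
I_C = β·I_B = 150×0.107 = 16.1 mA, and I_E = (β+1)I_B = 16.2 mA.
V_CE = V_CC − I_C·R_C − I_E·R_E = 18 − 16.1×0.68 − 16.2×0.33 = 1.71 V.
V_CE = 1.71 V > 0.2 V confirms active-region operation.

I_C ≈ 16 mA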